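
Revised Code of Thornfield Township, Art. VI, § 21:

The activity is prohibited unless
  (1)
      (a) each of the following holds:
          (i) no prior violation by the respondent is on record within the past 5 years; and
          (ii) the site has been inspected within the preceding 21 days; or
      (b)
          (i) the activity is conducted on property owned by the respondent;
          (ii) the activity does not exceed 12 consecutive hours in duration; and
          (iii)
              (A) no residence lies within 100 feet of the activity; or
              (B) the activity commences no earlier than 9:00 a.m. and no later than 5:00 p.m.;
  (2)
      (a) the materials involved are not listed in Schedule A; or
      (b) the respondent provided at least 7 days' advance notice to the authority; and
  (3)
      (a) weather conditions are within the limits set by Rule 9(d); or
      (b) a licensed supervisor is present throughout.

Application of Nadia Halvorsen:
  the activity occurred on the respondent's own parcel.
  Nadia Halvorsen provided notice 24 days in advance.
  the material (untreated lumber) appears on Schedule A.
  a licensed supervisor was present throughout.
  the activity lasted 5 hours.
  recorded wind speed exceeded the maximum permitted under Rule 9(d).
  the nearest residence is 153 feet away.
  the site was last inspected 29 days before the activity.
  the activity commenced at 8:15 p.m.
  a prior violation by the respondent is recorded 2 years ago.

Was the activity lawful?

(i) no prior violation — not met.
(ii) site inspected — not met.
(a): F AND F → false.
(i) own property — holds.
(ii) ≤ 12 hrs duration — satisfied.
(A) no residence in 100 ft — holds.
(B) start within hours — not met.
(iii) = T OR F = true.
So (b) is satisfied (T AND T AND T).
(1): F OR T → true.
(a) not (Schedule A material) — not met.
(b) ≥7 days' notice — met.
(2): F OR T → true.
(a) weather ok — not met.
(b) supervisor present — met.
So (3) is satisfied (F OR T).
Overall: T AND T AND T → true.

Yes — lawful.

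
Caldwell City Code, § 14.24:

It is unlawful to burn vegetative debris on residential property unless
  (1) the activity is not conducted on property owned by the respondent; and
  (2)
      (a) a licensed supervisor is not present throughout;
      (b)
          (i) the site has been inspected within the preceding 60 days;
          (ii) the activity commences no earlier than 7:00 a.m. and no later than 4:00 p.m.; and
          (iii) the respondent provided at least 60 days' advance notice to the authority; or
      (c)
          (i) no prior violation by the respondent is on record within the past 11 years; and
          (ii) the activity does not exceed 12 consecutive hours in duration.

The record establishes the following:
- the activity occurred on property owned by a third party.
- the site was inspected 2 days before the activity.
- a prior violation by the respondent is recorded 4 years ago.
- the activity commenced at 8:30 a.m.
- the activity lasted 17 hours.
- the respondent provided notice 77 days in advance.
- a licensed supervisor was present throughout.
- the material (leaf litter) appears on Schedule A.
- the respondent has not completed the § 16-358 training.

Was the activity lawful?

Yes — lawful.

(1) not (own property) — satisfied.
(a) not (supervisor present) — not satisfied.
(i) site inspected — holds.
(ii) start within hours — met.
(iii) ≥60 days' notice — holds.
(b): T AND T AND T → true.
(i) no prior violation — fails.
(ii) ≤ 12 hrs duration — fails.
(c): F AND F → false.
So (2) is satisfied (F OR T OR F).
Overall: T AND T → true.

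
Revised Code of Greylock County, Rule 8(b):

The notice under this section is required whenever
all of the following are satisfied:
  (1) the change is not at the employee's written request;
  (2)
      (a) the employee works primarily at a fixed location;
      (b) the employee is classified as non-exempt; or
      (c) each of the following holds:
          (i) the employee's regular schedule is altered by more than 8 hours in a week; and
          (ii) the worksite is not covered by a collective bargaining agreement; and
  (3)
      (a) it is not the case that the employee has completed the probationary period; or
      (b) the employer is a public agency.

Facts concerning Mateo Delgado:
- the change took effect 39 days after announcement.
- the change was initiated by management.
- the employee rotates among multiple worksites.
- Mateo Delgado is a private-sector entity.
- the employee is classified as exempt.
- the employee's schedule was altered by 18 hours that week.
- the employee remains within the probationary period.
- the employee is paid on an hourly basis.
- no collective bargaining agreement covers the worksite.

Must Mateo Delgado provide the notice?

Yes — required.

(1) not employee-requested — holds.
(a) fixed location — fails.
(b) non-exempt — not satisfied.
(i) schedule shift > 8h — holds.
(ii) no CBA — holds.
(c) = T AND T = true.
So (2) is satisfied (F OR F OR T).
(a) not (past probation) — met.
(b) public agency — not met.
So (3) is satisfied (T OR F).
Overall = T AND T AND T = true.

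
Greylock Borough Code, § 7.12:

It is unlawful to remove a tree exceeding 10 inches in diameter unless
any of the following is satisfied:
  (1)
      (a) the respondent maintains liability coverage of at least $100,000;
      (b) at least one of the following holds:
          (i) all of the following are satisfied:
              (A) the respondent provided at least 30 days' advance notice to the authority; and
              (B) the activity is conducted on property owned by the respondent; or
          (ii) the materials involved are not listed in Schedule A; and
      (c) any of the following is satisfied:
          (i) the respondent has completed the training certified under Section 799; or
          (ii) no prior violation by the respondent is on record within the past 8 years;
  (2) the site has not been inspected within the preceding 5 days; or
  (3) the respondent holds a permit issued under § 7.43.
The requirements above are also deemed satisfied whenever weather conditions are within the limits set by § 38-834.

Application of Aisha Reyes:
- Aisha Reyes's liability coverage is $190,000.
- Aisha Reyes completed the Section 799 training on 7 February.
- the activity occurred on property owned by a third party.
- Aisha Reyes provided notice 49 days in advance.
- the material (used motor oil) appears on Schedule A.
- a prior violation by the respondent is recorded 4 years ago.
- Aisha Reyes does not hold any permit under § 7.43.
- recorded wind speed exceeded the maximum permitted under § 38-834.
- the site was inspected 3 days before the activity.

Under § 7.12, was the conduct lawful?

No — unlawful.

(a) coverage ≥ $100,000 — holds.
(A) ≥30 days' notice — satisfied.
(B) own property — not met.
(i) = T AND F = false.
(ii) not (Schedule A material) — not satisfied.
(b): F OR F → false.
(i) training certified — satisfied.
(ii) no prior violation — not met.
(c) = T OR F = true.
(1): T AND F AND T → false.
(2) not (site inspected) — fails.
(3) holds permit — fails.
Overall: F OR F OR F → false.
Exception (weather ok) — not satisfied.
Result: main false OR exception false → false.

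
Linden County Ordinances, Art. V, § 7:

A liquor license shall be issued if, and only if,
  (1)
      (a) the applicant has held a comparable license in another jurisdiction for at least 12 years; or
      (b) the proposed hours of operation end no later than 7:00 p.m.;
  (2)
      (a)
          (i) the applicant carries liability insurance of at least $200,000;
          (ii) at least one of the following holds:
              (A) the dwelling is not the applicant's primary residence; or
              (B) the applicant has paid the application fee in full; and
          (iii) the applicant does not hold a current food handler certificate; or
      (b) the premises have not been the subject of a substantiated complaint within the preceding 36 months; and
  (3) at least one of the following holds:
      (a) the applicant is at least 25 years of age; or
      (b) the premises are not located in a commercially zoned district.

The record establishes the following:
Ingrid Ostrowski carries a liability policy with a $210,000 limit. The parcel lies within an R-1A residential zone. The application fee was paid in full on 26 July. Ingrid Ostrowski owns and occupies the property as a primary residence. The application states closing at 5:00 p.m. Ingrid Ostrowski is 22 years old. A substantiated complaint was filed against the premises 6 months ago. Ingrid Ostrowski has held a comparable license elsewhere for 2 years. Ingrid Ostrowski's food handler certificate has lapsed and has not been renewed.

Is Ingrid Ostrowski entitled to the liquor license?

(a) prior license ≥ 12 yr — not met.
(b) closes by 7 p.m. — met.
(1) = F OR T = true.
(i) insurance ≥ $200,000 — holds.
(A) not (primary residence) — not satisfied.
(B) fee paid — met.
So (ii) is satisfied (F OR T).
(iii) not (food handler cert.) — holds.
(a): T AND T AND T → true.
(b) no complaint in 36 mo. — not met.
(2): T OR F → true.
(a) age ≥ 25 — fails.
(b) not (commercially zoned) — satisfied.
(3): F OR T → true.
So Overall is satisfied (T AND T AND T).

Yes — granted.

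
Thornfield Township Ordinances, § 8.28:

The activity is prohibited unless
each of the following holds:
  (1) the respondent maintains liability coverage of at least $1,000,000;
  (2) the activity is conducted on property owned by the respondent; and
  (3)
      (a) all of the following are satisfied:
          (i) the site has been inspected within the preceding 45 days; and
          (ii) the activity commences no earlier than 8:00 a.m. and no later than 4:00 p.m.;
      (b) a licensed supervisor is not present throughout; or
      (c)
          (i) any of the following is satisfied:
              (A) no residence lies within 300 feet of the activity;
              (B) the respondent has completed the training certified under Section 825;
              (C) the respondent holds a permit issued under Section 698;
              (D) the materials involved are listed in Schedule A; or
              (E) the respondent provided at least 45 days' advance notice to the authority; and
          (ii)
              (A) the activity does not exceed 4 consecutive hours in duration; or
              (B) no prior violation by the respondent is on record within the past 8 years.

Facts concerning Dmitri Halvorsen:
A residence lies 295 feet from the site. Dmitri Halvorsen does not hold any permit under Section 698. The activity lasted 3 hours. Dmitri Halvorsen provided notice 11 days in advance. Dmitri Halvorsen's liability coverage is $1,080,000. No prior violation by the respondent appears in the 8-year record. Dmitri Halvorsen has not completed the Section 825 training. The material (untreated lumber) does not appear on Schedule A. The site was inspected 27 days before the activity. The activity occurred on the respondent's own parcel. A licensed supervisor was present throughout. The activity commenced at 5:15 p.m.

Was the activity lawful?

No — unlawful.

(1) coverage ≥ $1,000,000 — holds.
(2) own property — holds.
(i) site inspected — met.
(ii) start within hours — not met.
So (a) is not satisfied (T AND F).
(b) not (supervisor present) — not satisfied.
(A) no residence in 300 ft — fails.
(B) training certified — not met.
(C) holds permit — not met.
(D) Schedule A material — not satisfied.
(E) ≥45 days' notice — fails.
(i): F OR F OR F OR F OR F → false.
(A) ≤ 4 hrs duration — met.
(B) no prior violation — met.
(ii): T OR T → true.
So (c) is not satisfied (F AND T).
So (3) is not satisfied (F OR F OR F).
Overall = T AND T AND F = false.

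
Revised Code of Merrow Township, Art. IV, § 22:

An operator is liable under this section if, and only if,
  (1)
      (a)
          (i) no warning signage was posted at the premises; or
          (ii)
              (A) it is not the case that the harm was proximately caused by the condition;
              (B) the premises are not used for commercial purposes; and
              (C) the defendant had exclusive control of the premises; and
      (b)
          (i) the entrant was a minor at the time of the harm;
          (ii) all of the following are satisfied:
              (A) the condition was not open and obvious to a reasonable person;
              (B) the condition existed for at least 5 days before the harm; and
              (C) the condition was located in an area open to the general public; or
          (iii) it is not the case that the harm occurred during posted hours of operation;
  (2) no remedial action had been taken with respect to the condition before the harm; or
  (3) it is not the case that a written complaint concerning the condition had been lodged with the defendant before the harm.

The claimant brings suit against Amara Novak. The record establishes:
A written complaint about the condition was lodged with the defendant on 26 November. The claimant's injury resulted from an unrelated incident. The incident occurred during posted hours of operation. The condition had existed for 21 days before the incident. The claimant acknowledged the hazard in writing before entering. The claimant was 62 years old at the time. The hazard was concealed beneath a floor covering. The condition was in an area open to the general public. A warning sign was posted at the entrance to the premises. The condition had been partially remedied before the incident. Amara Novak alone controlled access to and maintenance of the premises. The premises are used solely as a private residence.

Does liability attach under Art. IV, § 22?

(i) no signage posted — not met.
(A) not (proximate cause) — met.
(B) not (commercial use) — satisfied.
(C) exclusive control — holds.
(ii) = T AND T AND T = true.
(a): F OR T → true.
(i) entrant a minor — not met.
(A) not open/obvious — holds.
(B) condition ≥5 days old — holds.
(C) public area — holds.
(ii) = T AND T AND T = true.
(iii) not (during posted hours) — fails.
So (b) is satisfied (F OR T OR F).
So (1) is satisfied (T AND T).
(2) no remedial action — not met.
(3) not (complaint lodged) — not satisfied.
So Overall is satisfied (T OR F OR F).

Yes — liable.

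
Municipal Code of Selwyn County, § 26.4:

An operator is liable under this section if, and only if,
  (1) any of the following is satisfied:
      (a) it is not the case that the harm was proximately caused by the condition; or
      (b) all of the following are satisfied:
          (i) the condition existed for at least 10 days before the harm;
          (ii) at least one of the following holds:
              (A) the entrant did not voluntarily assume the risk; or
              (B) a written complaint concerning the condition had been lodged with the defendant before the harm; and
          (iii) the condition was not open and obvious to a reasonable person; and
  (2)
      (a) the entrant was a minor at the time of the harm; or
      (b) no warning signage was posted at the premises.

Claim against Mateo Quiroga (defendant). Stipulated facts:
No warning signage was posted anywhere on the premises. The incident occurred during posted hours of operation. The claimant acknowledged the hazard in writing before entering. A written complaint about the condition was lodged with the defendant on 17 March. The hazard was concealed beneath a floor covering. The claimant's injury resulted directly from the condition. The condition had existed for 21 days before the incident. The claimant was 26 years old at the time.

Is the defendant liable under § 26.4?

(a) not (proximate cause) — not met.
(i) condition ≥10 days old — holds.
(A) no assumed risk — fails.
(B) complaint lodged — satisfied.
So (ii) is satisfied (F OR T).
(iii) not open/obvious — met.
(b): T AND T AND T → true.
So (1) is satisfied (F OR T).
(a) entrant a minor — fails.
(b) no signage posted — met.
(2) = F OR T = true.
So Overall is satisfied (T AND T).

Yes — liable.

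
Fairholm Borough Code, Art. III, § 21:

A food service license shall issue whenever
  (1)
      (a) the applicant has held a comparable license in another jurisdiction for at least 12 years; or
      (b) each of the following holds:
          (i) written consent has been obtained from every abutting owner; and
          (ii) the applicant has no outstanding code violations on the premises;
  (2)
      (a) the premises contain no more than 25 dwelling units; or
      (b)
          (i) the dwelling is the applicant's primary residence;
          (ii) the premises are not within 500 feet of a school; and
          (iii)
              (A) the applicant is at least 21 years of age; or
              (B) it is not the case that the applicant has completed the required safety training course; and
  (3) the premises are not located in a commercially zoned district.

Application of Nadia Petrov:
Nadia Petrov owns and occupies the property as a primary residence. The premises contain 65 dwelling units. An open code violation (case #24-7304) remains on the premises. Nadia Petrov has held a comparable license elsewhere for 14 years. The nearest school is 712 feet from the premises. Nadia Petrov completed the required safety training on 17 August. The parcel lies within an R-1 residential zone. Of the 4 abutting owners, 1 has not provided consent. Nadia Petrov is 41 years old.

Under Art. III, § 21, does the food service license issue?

Yes — granted.

(a) prior license ≥ 12 yr — holds.
(i) all abutters consent — not met.
(ii) no code violations — not met.
So (b) is not satisfied (F AND F).
(1): T OR F → true.
(a) ≤ 25 units — not met.
(i) primary residence — satisfied.
(ii) ≥500 ft from school — met.
(A) age ≥ 21 — holds.
(B) not (safety training) — fails.
So (iii) is satisfied (T OR F).
(b): T AND T AND T → true.
So (2) is satisfied (F OR T).
(3) not (commercially zoned) — holds.
So Overall is satisfied (T AND T AND T).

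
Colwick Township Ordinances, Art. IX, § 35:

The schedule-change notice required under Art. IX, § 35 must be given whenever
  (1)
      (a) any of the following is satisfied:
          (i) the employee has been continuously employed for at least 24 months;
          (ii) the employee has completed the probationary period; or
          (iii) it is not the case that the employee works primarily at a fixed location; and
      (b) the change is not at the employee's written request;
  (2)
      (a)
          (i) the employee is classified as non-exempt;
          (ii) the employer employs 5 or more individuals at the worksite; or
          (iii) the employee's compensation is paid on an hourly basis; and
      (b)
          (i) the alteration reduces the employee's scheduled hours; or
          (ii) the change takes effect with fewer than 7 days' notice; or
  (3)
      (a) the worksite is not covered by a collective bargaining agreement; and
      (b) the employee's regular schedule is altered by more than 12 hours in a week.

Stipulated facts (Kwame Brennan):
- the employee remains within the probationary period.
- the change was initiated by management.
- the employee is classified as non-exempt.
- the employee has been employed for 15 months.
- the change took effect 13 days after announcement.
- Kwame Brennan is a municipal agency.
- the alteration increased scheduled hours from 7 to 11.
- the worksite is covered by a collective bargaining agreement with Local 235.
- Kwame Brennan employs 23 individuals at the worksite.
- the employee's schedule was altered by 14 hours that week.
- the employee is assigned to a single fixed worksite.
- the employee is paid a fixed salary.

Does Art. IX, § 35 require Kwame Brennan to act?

No — not required.

(i) tenure ≥ 24 mo. — fails.
(ii) past probation — fails.
(iii) not (fixed location) — not satisfied.
(a) = F OR F OR F = false.
(b) not employee-requested — satisfied.
(1): F AND T → false.
(i) non-exempt — met.
(ii) ≥ 5 at site — satisfied.
(iii) hourly-paid — not met.
So (a) is satisfied (T OR T OR F).
(i) hours reduced — fails.
(ii) < 7 days' notice — fails.
So (b) is not satisfied (F OR F).
(2) = T AND F = false.
(a) no CBA — not met.
(b) schedule shift > 12h — satisfied.
(3) = F AND T = false.
So Overall is not satisfied (F OR F OR F).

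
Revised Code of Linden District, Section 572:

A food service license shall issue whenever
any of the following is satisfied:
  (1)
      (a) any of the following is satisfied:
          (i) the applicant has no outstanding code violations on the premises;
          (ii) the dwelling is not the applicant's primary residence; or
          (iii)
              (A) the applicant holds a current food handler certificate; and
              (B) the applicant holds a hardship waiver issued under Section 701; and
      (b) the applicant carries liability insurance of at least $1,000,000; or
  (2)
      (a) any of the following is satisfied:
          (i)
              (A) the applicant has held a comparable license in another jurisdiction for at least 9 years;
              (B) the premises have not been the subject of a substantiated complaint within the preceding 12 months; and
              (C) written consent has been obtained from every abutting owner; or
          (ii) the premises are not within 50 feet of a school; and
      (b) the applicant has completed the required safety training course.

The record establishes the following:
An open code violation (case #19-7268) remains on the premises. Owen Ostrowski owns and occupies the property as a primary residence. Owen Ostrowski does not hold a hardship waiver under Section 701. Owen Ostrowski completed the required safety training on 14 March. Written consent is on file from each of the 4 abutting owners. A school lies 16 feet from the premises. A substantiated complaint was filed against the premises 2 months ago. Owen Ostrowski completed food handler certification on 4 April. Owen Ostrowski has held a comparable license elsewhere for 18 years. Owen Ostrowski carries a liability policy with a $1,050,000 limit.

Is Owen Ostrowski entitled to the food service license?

No — denied.

(i) no code violations — fails.
(ii) not (primary residence) — not satisfied.
(A) food handler cert. — holds.
(B) hardship waiver — fails.
(iii): T AND F → false.
(a) = F OR F OR F = false.
(b) insurance ≥ $1,000,000 — holds.
(1) = F AND T = false.
(A) prior license ≥ 9 yr — holds.
(B) no complaint in 12 mo. — not satisfied.
(C) all abutters consent — satisfied.
(i): T AND F AND T → false.
(ii) ≥50 ft from school — not met.
(a): F OR F → false.
(b) safety training — met.
So (2) is not satisfied (F AND T).
Overall = F OR F = false.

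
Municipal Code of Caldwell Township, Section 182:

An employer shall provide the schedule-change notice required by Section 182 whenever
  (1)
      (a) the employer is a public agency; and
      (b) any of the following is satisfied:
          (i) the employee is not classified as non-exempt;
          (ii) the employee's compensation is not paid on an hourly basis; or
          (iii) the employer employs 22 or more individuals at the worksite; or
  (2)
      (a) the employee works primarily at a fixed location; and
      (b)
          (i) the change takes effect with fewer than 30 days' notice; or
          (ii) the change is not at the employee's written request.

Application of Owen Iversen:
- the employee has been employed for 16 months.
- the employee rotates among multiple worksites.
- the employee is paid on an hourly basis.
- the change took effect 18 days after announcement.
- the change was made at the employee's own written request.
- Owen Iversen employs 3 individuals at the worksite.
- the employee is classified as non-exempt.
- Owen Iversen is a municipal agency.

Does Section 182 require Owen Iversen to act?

(a) public agency — holds.
(i) not (non-exempt) — not met.
(ii) not (hourly-paid) — not met.
(iii) ≥ 22 at site — fails.
(b) = F OR F OR F = false.
So (1) is not satisfied (T AND F).
(a) fixed location — not satisfied.
(i) < 30 days' notice — holds.
(ii) not employee-requested — not met.
(b): T OR F → true.
(2) = F AND T = false.
Overall = F OR F = false.

No — not required.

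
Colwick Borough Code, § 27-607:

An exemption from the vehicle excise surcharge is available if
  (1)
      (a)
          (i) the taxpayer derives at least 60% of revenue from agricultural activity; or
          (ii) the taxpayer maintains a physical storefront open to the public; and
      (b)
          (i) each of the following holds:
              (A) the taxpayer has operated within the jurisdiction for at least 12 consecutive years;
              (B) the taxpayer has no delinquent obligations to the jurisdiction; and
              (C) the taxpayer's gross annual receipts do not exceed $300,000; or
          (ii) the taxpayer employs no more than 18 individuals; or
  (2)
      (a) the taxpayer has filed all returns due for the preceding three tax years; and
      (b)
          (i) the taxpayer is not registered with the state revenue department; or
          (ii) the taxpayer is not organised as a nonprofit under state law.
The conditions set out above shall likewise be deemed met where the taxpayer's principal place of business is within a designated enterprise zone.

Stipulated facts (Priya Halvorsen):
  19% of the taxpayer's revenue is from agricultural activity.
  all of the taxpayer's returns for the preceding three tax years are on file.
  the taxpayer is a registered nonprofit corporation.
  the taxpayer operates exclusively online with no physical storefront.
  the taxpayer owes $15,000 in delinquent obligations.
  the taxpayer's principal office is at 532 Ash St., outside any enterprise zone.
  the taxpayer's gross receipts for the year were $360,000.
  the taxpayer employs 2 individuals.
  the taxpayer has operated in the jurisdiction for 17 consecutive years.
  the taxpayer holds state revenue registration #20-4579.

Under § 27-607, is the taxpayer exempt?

No — not exempt.

(i) ≥60% agricultural — fails.
(ii) has storefront — not satisfied.
(a): F OR F → false.
(A) ≥ 12 yrs in jurisdiction — holds.
(B) no delinquency — not satisfied.
(C) receipts ≤ $300,000 — not satisfied.
(i) = T AND F AND F = false.
(ii) ≤ 18 employees — met.
(b): F OR T → true.
(1) = F AND T = false.
(a) returns current — holds.
(i) not (state-registered) — not satisfied.
(ii) not (nonprofit) — not satisfied.
So (b) is not satisfied (F OR F).
(2): T AND F → false.
Overall = F OR F = false.
Exception (in enterprise zone) — not satisfied.
Result: main false OR exception false → false.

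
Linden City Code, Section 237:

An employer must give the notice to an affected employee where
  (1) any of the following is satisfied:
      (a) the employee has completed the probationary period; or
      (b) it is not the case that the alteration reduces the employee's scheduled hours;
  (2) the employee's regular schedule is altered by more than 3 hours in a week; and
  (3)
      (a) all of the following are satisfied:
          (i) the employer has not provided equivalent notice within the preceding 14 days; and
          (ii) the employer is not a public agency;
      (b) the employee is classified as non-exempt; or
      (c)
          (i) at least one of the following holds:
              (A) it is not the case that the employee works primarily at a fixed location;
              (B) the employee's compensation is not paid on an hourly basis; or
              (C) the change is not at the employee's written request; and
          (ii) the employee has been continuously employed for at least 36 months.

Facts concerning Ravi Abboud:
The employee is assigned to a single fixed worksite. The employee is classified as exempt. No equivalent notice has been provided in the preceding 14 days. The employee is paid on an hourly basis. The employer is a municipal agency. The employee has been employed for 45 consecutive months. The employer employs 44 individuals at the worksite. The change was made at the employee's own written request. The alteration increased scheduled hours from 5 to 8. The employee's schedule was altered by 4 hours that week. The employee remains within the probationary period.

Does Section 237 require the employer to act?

(a) past probation — not met.
(b) not (hours reduced) — satisfied.
So (1) is satisfied (F OR T).
(2) schedule shift > 3h — holds.
(i) no recent notice — holds.
(ii) not (public agency) — not met.
So (a) is not satisfied (T AND F).
(b) non-exempt — not met.
(A) not (fixed location) — not satisfied.
(B) not (hourly-paid) — fails.
(C) not employee-requested — fails.
So (i) is not satisfied (F OR F OR F).
(ii) tenure ≥ 36 mo. — holds.
(c): F AND T → false.
(3) = F OR F OR F = false.
Overall = T AND T AND F = false.

No — not required.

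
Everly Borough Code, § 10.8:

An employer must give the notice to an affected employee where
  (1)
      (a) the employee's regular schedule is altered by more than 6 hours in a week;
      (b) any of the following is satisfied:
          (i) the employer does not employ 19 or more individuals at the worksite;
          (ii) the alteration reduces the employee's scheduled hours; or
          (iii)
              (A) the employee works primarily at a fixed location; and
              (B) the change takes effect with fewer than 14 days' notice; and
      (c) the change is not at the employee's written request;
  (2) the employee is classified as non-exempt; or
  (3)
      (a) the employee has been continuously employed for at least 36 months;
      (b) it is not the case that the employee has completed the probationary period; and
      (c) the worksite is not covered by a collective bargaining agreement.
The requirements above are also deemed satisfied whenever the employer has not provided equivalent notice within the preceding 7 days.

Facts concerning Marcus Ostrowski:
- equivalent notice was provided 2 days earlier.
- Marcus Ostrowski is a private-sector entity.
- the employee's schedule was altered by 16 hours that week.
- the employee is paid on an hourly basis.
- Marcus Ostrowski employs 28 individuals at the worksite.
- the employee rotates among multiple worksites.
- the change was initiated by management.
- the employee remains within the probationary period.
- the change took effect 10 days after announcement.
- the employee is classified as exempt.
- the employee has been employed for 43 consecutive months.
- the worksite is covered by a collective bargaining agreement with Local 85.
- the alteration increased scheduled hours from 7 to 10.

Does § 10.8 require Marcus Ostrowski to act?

No — not required.

(a) schedule shift > 6h — met.
(i) not (≥ 19 at site) — fails.
(ii) hours reduced — not met.
(A) fixed location — not satisfied.
(B) < 14 days' notice — holds.
So (iii) is not satisfied (F AND T).
(b) = F OR F OR F = false.
(c) not employee-requested — satisfied.
(1): T AND F AND T → false.
(2) non-exempt — not satisfied.
(a) tenure ≥ 36 mo. — holds.
(b) not (past probation) — holds.
(c) no CBA — not met.
(3) = T AND T AND F = false.
So Overall is not satisfied (F OR F OR F).
Exception (no recent notice) — not satisfied.
Result: main false OR exception false → false.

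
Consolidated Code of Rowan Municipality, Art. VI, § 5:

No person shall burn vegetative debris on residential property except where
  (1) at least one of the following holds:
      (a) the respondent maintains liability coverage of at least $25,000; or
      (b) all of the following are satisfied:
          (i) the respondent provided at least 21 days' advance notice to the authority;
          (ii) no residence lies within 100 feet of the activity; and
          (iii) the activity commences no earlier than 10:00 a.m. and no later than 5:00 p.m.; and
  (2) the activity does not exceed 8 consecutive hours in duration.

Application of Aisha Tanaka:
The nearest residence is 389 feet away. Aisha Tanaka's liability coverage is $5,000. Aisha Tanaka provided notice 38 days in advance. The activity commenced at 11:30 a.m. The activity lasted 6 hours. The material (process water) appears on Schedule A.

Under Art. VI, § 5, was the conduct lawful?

(a) coverage ≥ $25,000 — fails.
(i) ≥21 days' notice — holds.
(ii) no residence in 100 ft — met.
(iii) start within hours — holds.
(b): T AND T AND T → true.
(1): F OR T → true.
(2) ≤ 8 hrs duration — holds.
Overall = T AND T = true.

Yes — lawful.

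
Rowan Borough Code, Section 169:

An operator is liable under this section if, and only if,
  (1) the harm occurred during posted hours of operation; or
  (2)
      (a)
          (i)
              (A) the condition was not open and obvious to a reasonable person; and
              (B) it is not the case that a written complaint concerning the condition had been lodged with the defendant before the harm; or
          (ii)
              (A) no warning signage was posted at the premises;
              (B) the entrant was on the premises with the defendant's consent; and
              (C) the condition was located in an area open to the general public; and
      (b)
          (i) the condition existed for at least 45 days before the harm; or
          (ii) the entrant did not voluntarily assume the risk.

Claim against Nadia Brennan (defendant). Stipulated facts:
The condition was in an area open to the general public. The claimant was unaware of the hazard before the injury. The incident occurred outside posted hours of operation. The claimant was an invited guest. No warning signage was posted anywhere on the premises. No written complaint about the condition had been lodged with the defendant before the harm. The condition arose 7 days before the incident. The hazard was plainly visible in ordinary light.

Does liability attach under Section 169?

Yes — liable.

(1) during posted hours — not met.
(A) not open/obvious — not satisfied.
(B) not (complaint lodged) — holds.
(i): F AND T → false.
(A) no signage posted — satisfied.
(B) consent to enter — satisfied.
(C) public area — met.
(ii): T AND T AND T → true.
(a) = F OR T = true.
(i) condition ≥45 days old — not satisfied.
(ii) no assumed risk — satisfied.
(b) = F OR T = true.
So (2) is satisfied (T AND T).
So Overall is satisfied (F OR T).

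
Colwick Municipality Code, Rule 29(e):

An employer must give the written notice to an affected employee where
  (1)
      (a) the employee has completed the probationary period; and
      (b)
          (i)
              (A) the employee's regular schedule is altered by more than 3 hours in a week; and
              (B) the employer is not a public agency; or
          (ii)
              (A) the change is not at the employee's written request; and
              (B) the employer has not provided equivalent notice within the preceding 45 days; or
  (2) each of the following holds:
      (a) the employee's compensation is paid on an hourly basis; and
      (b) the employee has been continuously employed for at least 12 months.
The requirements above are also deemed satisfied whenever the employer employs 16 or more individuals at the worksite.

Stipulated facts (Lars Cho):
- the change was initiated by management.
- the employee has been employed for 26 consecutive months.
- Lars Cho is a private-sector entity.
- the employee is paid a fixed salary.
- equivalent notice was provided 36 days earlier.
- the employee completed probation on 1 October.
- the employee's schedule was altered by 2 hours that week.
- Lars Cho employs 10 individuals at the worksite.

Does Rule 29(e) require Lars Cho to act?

(a) past probation — satisfied.
(A) schedule shift > 3h — not satisfied.
(B) not (public agency) — met.
So (i) is not satisfied (F AND T).
(A) not employee-requested — met.
(B) no recent notice — not met.
(ii): T AND F → false.
(b) = F OR F = false.
(1) = T AND F = false.
(a) hourly-paid — fails.
(b) tenure ≥ 12 mo. — holds.
(2) = F AND T = false.
So Overall is not satisfied (F OR F).
Exception (≥ 16 at site) — not satisfied.
Result: main false OR exception false → false.

No — not required.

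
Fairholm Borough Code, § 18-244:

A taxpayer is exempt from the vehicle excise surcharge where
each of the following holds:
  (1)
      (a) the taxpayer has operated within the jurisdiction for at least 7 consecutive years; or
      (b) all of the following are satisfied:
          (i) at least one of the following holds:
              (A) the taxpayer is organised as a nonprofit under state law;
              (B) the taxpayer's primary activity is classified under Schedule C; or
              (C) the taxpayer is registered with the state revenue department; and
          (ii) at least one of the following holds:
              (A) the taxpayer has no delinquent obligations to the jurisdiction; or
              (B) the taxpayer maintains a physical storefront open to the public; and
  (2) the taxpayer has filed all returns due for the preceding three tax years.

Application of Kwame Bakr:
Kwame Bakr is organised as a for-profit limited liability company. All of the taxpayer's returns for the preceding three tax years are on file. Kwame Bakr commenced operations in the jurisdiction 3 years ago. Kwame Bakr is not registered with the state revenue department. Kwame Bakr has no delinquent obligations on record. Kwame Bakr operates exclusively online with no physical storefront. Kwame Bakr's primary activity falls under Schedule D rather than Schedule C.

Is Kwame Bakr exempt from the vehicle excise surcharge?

(a) ≥ 7 yrs in jurisdiction — not satisfied.
(A) nonprofit — not met.
(B) Schedule C activity — not satisfied.
(C) state-registered — not satisfied.
(i) = F OR F OR F = false.
(A) no delinquency — satisfied.
(B) has storefront — not satisfied.
(ii) = T OR F = true.
(b): F AND T → false.
(1): F OR F → false.
(2) returns current — met.
Overall: F AND T → false.

No — not exempt.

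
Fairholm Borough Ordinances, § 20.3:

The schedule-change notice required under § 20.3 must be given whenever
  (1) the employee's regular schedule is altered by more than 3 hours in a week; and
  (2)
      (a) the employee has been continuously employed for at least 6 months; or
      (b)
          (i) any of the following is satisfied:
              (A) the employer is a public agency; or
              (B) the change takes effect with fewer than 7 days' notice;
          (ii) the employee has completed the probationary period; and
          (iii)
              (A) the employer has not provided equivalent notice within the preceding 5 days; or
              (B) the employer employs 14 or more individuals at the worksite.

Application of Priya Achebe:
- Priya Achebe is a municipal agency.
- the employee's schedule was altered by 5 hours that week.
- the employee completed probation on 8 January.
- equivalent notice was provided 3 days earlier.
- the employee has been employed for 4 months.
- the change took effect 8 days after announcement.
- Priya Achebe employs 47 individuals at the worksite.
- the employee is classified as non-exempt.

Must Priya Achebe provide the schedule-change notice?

Yes — required.

(1) schedule shift > 3h — satisfied.
(a) tenure ≥ 6 mo. — fails.
(A) public agency — met.
(B) < 7 days' notice — not satisfied.
So (i) is satisfied (T OR F).
(ii) past probation — holds.
(A) no recent notice — not satisfied.
(B) ≥ 14 at site — holds.
(iii): F OR T → true.
(b): T AND T AND T → true.
(2) = F OR T = true.
Overall = T AND T = true.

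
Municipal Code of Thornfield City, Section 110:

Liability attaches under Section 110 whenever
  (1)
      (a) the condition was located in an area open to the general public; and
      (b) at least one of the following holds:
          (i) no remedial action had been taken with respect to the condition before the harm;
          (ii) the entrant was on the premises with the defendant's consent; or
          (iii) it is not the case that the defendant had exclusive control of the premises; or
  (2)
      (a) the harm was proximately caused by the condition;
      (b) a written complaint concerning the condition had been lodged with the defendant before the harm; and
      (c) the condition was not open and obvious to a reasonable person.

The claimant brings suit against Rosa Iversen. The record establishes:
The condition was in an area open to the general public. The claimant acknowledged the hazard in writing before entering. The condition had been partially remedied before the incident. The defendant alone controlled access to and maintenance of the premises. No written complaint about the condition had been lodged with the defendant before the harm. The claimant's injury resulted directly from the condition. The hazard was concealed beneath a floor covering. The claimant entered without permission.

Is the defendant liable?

No — not liable.

(a) public area — holds.
(i) no remedial action — fails.
(ii) consent to enter — not satisfied.
(iii) not (exclusive control) — fails.
(b): F OR F OR F → false.
So (1) is not satisfied (T AND F).
(a) proximate cause — met.
(b) complaint lodged — not satisfied.
(c) not open/obvious — met.
(2): T AND F AND T → false.
Overall: F OR F → false.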